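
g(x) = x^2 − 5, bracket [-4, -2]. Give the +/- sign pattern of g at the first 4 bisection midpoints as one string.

midpoint -3: g = 4 > 0 → [-3, -2]
midpoint -2.5: g = 1.25 > 0 → [-2.5, -2]
midpoint -2.25: g = 0.0625 > 0 → [-2.25, -2]
midpoint -2.125: g = -0.4844 < 0 → [-2.25, -2.125]

+++-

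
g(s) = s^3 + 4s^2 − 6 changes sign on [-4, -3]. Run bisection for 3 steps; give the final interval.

m = -3.5, g(m) = 0.125 (+); new bracket [-4, -3.5]
m = -3.75, g(m) = -2.484375 (−); new bracket [-3.75, -3.5]
m = -3.625, g(m) = -1.072266 (−); new bracket [-3.625, -3.5]

[-3.625, -3.5]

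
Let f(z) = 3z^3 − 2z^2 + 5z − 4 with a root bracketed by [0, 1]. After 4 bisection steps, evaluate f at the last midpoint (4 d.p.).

0.3513

z = 0.5 gives f = -1.625, negative; keep [0.5, 1]
z = 0.75 gives f = -0.109375, negative; keep [0.75, 1]
z = 0.875 gives f = 0.853516, positive; keep [0.75, 0.875]
z = 0.8125 gives f = 0.3513, positive; keep [0.75, 0.8125]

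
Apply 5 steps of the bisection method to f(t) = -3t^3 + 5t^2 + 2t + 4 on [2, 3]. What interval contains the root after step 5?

f(2.5) = -6.625 < 0, so the root lies in [2, 2.5]
f(2.25) = -0.359375 < 0, so the root lies in [2, 2.25]
f(2.125) = 2.041016 > 0, so the root lies in [2.125, 2.25]
f(2.1875) = 0.8982 > 0, so the root lies in [2.1875, 2.25]
f(2.21875) = 0.284 > 0, so the root lies in [2.21875, 2.25]

[2.21875, 2.25]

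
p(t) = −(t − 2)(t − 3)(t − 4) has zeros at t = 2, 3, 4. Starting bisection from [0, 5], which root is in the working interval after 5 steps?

midpoint 2.5: p = -0.375 < 0 → [0, 2.5]
midpoint 1.25: p = 3.609375 > 0 → [1.25, 2.5]
midpoint 1.875: p = 0.298828 > 0 → [1.875, 2.5]
midpoint 2.1875: p = -0.2761 < 0 → [1.875, 2.1875]
midpoint 2.03125: p = -0.0596 < 0 → [1.875, 2.03125]

2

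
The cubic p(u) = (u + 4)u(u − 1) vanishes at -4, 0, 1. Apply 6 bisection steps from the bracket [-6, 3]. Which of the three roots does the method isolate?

u = -1.5 gives p = 9.375, positive; keep [-6, -1.5]
u = -3.75 gives p = 4.453125, positive; keep [-6, -3.75]
u = -4.875 gives p = -25.060547, negative; keep [-4.875, -3.75]
u = -4.3125 gives p = -7.1594, negative; keep [-4.3125, -3.75]
u = -4.03125 gives p = -0.6338, negative; keep [-4.03125, -3.75]
u = -3.890625 gives p = 2.0811, positive; keep [-4.03125, -3.890625]

-4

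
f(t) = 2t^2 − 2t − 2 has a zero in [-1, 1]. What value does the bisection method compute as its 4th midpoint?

m = 0, f(m) = -2 (−); new bracket [-1, 0]
m = -0.5, f(m) = -0.5 (−); new bracket [-1, -0.5]
m = -0.75, f(m) = 0.625 (+); new bracket [-0.75, -0.5]
m = -0.625, f(m) = 0.0312 (+); new bracket [-0.625, -0.5]

-0.625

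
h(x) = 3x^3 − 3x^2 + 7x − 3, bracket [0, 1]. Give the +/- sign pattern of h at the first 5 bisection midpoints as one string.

+----

x = 0.5 gives h = 0.125, positive; keep [0, 0.5]
x = 0.25 gives h = -1.390625, negative; keep [0.25, 0.5]
x = 0.375 gives h = -0.638672, negative; keep [0.375, 0.5]
x = 0.4375 gives h = -0.2605, negative; keep [0.4375, 0.5]
x = 0.46875 gives h = -0.0689, negative; keep [0.46875, 0.5]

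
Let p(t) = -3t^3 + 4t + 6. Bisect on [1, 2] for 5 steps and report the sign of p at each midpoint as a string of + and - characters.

+--++

m = 1.5, p(m) = 1.875 (+); new bracket [1.5, 2]
m = 1.75, p(m) = -3.078125 (−); new bracket [1.5, 1.75]
m = 1.625, p(m) = -0.373047 (−); new bracket [1.5, 1.625]
m = 1.5625, p(m) = 0.8059 (+); new bracket [1.5625, 1.625]
m = 1.59375, p(m) = 0.2304 (+); new bracket [1.59375, 1.625]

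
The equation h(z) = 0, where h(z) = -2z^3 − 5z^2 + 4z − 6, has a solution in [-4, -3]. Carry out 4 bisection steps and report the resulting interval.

midpoint -3.5: h = 4.5 > 0 → [-3.5, -3]
midpoint -3.25: h = -3.15625 < 0 → [-3.5, -3.25]
midpoint -3.375: h = 0.433594 > 0 → [-3.375, -3.25]
midpoint -3.3125: h = -1.4194 < 0 → [-3.375, -3.3125]

[-3.375, -3.3125]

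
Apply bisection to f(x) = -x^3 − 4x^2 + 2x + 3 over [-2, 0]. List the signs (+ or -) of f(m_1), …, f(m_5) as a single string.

-+-++

midpoint -1: f = -2 < 0 → [-1, 0]
midpoint -0.5: f = 1.125 > 0 → [-1, -0.5]
midpoint -0.75: f = -0.328125 < 0 → [-0.75, -0.5]
midpoint -0.625: f = 0.4316 > 0 → [-0.75, -0.625]
midpoint -0.6875: f = 0.0593 > 0 → [-0.75, -0.6875]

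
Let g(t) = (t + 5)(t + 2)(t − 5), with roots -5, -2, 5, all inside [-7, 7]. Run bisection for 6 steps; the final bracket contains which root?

5

g(0) = -50 < 0, so the root lies in [0, 7]
g(3.5) = -70.125 < 0, so the root lies in [3.5, 7]
g(5.25) = 18.578125 > 0, so the root lies in [3.5, 5.25]
g(4.375) = -37.3535 < 0, so the root lies in [4.375, 5.25]
g(4.8125) = -12.5339 < 0, so the root lies in [4.8125, 5.25]
g(5.03125) = 2.2041 > 0, so the root lies in [4.8125, 5.03125]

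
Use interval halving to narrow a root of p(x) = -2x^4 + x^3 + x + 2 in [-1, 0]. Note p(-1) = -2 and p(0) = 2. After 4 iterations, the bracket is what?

[-0.8125, -0.75]

x = -0.5 gives p = 1.25, positive; keep [-1, -0.5]
x = -0.75 gives p = 0.195312, positive; keep [-1, -0.75]
x = -0.875 gives p = -0.717285, negative; keep [-0.875, -0.75]
x = -0.8125 gives p = -0.2205, negative; keep [-0.8125, -0.75]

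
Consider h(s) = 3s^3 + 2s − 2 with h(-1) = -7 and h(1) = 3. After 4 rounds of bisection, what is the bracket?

s = 0 gives h = -2, negative; keep [0, 1]
s = 0.5 gives h = -0.625, negative; keep [0.5, 1]
s = 0.75 gives h = 0.765625, positive; keep [0.5, 0.75]
s = 0.625 gives h = -0.0176, negative; keep [0.625, 0.75]

[0.625, 0.75]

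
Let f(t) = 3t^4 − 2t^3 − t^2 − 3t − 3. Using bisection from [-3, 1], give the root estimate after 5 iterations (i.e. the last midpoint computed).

-0.625

t = -1 gives f = 4, positive; keep [-1, 1]
t = 0 gives f = -3, negative; keep [-1, 0]
t = -0.5 gives f = -1.3125, negative; keep [-1, -0.5]
t = -0.75 gives f = 0.4805, positive; keep [-0.75, -0.5]
t = -0.625 gives f = -0.5696, negative; keep [-0.75, -0.625]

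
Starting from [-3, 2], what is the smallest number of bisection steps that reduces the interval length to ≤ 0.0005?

Width after n steps is 5/2^n. Need 2^n ≥ 5/0.0005 = 10000.
2^13 = 8192 < 10000 ≤ 2^14 = 16384, so n = 14.

14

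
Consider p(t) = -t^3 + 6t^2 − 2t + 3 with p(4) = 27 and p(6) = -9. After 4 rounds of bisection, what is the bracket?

[5.625, 5.75]

t = 5 gives p = 18, positive; keep [5, 6]
t = 5.5 gives p = 7.125, positive; keep [5.5, 6]
t = 5.75 gives p = -0.234375, negative; keep [5.5, 5.75]
t = 5.625 gives p = 3.6152, positive; keep [5.625, 5.75]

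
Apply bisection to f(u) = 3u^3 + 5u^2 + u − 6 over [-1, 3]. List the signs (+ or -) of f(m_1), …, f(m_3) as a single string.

midpoint 1: f = 3 > 0 → [-1, 1]
midpoint 0: f = -6 < 0 → [0, 1]
midpoint 0.5: f = -3.875 < 0 → [0.5, 1]

+--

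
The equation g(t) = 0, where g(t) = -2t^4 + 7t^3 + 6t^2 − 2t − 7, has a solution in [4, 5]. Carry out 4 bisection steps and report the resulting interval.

t = 4.5 gives g = -76.75, negative; keep [4, 4.5]
t = 4.25 gives g = -22.273438, negative; keep [4, 4.25]
t = 4.125 gives g = -0.893066, negative; keep [4, 4.125]
t = 4.0625 gives g = 8.4704, positive; keep [4.0625, 4.125]

[4.0625, 4.125]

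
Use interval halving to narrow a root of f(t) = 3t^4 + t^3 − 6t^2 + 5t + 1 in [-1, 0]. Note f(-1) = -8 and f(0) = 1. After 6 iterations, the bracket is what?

[-0.171875, -0.15625]

m = -0.5, f(m) = -2.9375 (−); new bracket [-0.5, 0]
m = -0.25, f(m) = -0.628906 (−); new bracket [-0.25, 0]
m = -0.125, f(m) = 0.280029 (+); new bracket [-0.25, -0.125]
m = -0.1875, f(m) = -0.1513 (−); new bracket [-0.1875, -0.125]
m = -0.15625, f(m) = 0.0702 (+); new bracket [-0.1875, -0.15625]
m = -0.171875, f(m) = -0.0391 (−); new bracket [-0.171875, -0.15625]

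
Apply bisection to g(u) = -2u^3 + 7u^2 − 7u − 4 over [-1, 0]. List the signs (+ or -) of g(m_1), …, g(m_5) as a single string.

u = -0.5 gives g = 1.5, positive; keep [-0.5, 0]
u = -0.25 gives g = -1.78125, negative; keep [-0.5, -0.25]
u = -0.375 gives g = -0.285156, negative; keep [-0.5, -0.375]
u = -0.4375 gives g = 0.5698, positive; keep [-0.4375, -0.375]
u = -0.40625 gives g = 0.1331, positive; keep [-0.40625, -0.375]

+--++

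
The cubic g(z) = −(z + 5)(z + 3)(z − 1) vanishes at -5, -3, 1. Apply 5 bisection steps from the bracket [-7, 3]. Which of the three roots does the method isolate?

1

midpoint -2: g = 9 > 0 → [-2, 3]
midpoint 0.5: g = 9.625 > 0 → [0.5, 3]
midpoint 1.75: g = -24.046875 < 0 → [0.5, 1.75]
midpoint 1.125: g = -3.1582 < 0 → [0.5, 1.125]
midpoint 0.8125: g = 4.155 > 0 → [0.8125, 1.125]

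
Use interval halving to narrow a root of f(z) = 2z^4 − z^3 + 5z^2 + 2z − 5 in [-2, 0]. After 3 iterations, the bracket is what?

[-1, -0.75]

midpoint -1: f = 1 > 0 → [-1, 0]
midpoint -0.5: f = -4.5 < 0 → [-1, -0.5]
midpoint -0.75: f = -2.632812 < 0 → [-1, -0.75]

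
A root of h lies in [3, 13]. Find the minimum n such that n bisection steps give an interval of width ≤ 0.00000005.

Width after n steps is 10/2^n. Need 2^n ≥ 10/0.00000005 = 200000000.
2^27 = 134217728 < 200000000 ≤ 2^28 = 268435456, so n = 28.

28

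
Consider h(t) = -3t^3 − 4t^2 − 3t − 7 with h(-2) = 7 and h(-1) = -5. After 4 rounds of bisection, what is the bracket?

h(-1.5) = -1.375 < 0, so the root lies in [-2, -1.5]
h(-1.75) = 2.078125 > 0, so the root lies in [-1.75, -1.5]
h(-1.625) = 0.185547 > 0, so the root lies in [-1.625, -1.5]
h(-1.5625) = -0.634 < 0, so the root lies in [-1.625, -1.5625]

[-1.625, -1.5625]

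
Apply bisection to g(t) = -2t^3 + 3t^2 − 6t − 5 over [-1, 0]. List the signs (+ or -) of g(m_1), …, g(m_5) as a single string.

t = -0.5 gives g = -1, negative; keep [-1, -0.5]
t = -0.75 gives g = 2.03125, positive; keep [-0.75, -0.5]
t = -0.625 gives g = 0.410156, positive; keep [-0.625, -0.5]
t = -0.5625 gives g = -0.3198, negative; keep [-0.625, -0.5625]
t = -0.59375 gives g = 0.0388, positive; keep [-0.59375, -0.5625]

-++-+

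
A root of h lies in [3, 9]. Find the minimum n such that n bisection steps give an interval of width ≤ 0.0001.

16

Width after n steps is 6/2^n. Need 2^n ≥ 6/0.0001 = 60000.
2^15 = 32768 < 60000 ≤ 2^16 = 65536, so n = 16.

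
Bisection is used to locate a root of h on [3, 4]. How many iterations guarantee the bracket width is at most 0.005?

8

Width after n steps is 1/2^n. Need 2^n ≥ 1/0.005 = 200.
2^7 = 128 < 200 ≤ 2^8 = 256, so n = 8.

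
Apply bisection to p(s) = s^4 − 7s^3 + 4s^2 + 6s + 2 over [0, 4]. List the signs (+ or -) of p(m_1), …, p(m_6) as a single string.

s = 2 gives p = -10, negative; keep [0, 2]
s = 1 gives p = 6, positive; keep [1, 2]
s = 1.5 gives p = 1.4375, positive; keep [1.5, 2]
s = 1.75 gives p = -3.3867, negative; keep [1.5, 1.75]
s = 1.625 gives p = -0.7517, negative; keep [1.5, 1.625]
s = 1.5625 gives p = 0.3982, positive; keep [1.5625, 1.625]

-++--+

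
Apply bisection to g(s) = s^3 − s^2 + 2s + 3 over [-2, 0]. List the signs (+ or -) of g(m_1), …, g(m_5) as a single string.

-++-+

s = -1 gives g = -1, negative; keep [-1, 0]
s = -0.5 gives g = 1.625, positive; keep [-1, -0.5]
s = -0.75 gives g = 0.515625, positive; keep [-1, -0.75]
s = -0.875 gives g = -0.1855, negative; keep [-0.875, -0.75]
s = -0.8125 gives g = 0.1785, positive; keep [-0.875, -0.8125]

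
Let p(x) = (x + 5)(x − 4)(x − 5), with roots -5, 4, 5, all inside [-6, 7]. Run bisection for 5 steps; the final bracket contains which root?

-5

m = 0.5, p(m) = 86.625 (+); new bracket [-6, 0.5]
m = -2.75, p(m) = 117.703125 (+); new bracket [-6, -2.75]
m = -4.375, p(m) = 49.072266 (+); new bracket [-6, -4.375]
m = -5.1875, p(m) = -17.5496 (−); new bracket [-5.1875, -4.375]
m = -4.78125, p(m) = 18.7888 (+); new bracket [-5.1875, -4.78125]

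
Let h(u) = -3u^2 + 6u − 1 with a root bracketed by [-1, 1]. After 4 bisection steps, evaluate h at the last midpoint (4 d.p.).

-0.2969

m = 0, h(m) = -1 (−); new bracket [0, 1]
m = 0.5, h(m) = 1.25 (+); new bracket [0, 0.5]
m = 0.25, h(m) = 0.3125 (+); new bracket [0, 0.25]
m = 0.125, h(m) = -0.2969 (−); new bracket [0.125, 0.25]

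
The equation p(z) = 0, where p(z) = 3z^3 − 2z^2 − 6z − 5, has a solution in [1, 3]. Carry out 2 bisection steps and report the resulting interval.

midpoint 2: p = -1 < 0 → [2, 3]
midpoint 2.5: p = 14.375 > 0 → [2, 2.5]

[2, 2.5]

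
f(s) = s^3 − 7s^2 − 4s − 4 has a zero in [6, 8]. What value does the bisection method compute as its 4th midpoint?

s = 7 gives f = -32, negative; keep [7, 8]
s = 7.5 gives f = -5.875, negative; keep [7.5, 8]
s = 7.75 gives f = 10.046875, positive; keep [7.5, 7.75]
s = 7.625 gives f = 1.8379, positive; keep [7.5, 7.625]

7.625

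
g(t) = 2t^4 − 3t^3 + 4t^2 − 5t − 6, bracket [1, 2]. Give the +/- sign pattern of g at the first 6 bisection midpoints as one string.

-+----

t = 1.5 gives g = -4.5, negative; keep [1.5, 2]
t = 1.75 gives g = 0.179688, positive; keep [1.5, 1.75]
t = 1.625 gives g = -2.489746, negative; keep [1.625, 1.75]
t = 1.6875 gives g = -1.2448, negative; keep [1.6875, 1.75]
t = 1.71875 gives g = -0.556, negative; keep [1.71875, 1.75]
t = 1.734375 gives g = -0.1941, negative; keep [1.734375, 1.75]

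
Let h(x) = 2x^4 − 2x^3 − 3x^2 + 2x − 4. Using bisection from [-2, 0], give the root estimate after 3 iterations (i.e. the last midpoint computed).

x = -1 gives h = -5, negative; keep [-2, -1]
x = -1.5 gives h = 3.125, positive; keep [-1.5, -1]
x = -1.25 gives h = -2.398438, negative; keep [-1.5, -1.25]

-1.25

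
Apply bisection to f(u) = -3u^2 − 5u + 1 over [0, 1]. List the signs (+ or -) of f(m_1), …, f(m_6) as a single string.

--+-++

m = 0.5, f(m) = -2.25 (−); new bracket [0, 0.5]
m = 0.25, f(m) = -0.4375 (−); new bracket [0, 0.25]
m = 0.125, f(m) = 0.328125 (+); new bracket [0.125, 0.25]
m = 0.1875, f(m) = -0.043 (−); new bracket [0.125, 0.1875]
m = 0.15625, f(m) = 0.1455 (+); new bracket [0.15625, 0.1875]
m = 0.171875, f(m) = 0.052 (+); new bracket [0.171875, 0.1875]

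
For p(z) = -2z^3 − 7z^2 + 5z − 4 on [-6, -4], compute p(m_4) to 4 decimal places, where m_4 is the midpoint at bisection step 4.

m = -5, p(m) = 46 (+); new bracket [-5, -4]
m = -4.5, p(m) = 14 (+); new bracket [-4.5, -4]
m = -4.25, p(m) = 1.84375 (+); new bracket [-4.25, -4]
m = -4.125, p(m) = -3.3555 (−); new bracket [-4.25, -4.125]

-3.3555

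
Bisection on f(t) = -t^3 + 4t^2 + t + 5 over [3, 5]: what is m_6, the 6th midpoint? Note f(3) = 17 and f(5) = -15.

midpoint 4: f = 9 > 0 → [4, 5]
midpoint 4.5: f = -0.625 < 0 → [4, 4.5]
midpoint 4.25: f = 4.734375 > 0 → [4.25, 4.5]
midpoint 4.375: f = 2.1973 > 0 → [4.375, 4.5]
midpoint 4.4375: f = 0.8225 > 0 → [4.4375, 4.5]
midpoint 4.46875: f = 0.1079 > 0 → [4.46875, 4.5]

4.46875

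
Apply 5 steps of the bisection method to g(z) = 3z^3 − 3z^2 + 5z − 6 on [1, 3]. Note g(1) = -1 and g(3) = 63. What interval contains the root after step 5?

midpoint 2: g = 16 > 0 → [1, 2]
midpoint 1.5: g = 4.875 > 0 → [1, 1.5]
midpoint 1.25: g = 1.421875 > 0 → [1, 1.25]
midpoint 1.125: g = 0.0996 > 0 → [1, 1.125]
midpoint 1.0625: g = -0.4758 < 0 → [1.0625, 1.125]

[1.0625, 1.125]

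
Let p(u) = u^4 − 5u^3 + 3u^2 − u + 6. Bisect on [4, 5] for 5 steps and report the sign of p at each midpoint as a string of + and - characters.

+-+++

u = 4.5 gives p = 16.6875, positive; keep [4, 4.5]
u = 4.25 gives p = -1.636719, negative; keep [4.25, 4.5]
u = 4.375 gives p = 6.709229, positive; keep [4.25, 4.375]
u = 4.3125 gives p = 2.3413, positive; keep [4.25, 4.3125]
u = 4.28125 gives p = 0.3047, positive; keep [4.25, 4.28125]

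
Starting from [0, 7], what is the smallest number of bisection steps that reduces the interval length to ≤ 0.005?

11

Width after n steps is 7/2^n. Need 2^n ≥ 7/0.005 = 1400.
2^10 = 1024 < 1400 ≤ 2^11 = 2048, so n = 11.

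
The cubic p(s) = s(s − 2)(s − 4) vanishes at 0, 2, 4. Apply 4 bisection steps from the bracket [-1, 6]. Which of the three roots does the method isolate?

m = 2.5, p(m) = -1.875 (−); new bracket [2.5, 6]
m = 4.25, p(m) = 2.390625 (+); new bracket [2.5, 4.25]
m = 3.375, p(m) = -2.900391 (−); new bracket [3.375, 4.25]
m = 3.8125, p(m) = -1.2957 (−); new bracket [3.8125, 4.25]

4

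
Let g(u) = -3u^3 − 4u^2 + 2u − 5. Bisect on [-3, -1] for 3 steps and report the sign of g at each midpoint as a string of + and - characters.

-++

u = -2 gives g = -1, negative; keep [-3, -2]
u = -2.5 gives g = 11.875, positive; keep [-2.5, -2]
u = -2.25 gives g = 4.421875, positive; keep [-2.25, -2]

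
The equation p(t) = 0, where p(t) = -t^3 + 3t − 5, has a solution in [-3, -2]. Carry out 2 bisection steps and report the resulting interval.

[-2.5, -2.25]

m = -2.5, p(m) = 3.125 (+); new bracket [-2.5, -2]
m = -2.25, p(m) = -0.359375 (−); new bracket [-2.5, -2.25]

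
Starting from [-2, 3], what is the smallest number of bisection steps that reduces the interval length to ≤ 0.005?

Width after n steps is 5/2^n. Need 2^n ≥ 5/0.005 = 1000.
2^9 = 512 < 1000 ≤ 2^10 = 1024, so n = 10.

10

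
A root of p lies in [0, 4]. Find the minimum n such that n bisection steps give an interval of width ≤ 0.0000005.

Width after n steps is 4/2^n. Need 2^n ≥ 4/0.0000005 = 8000000.
2^22 = 4194304 < 8000000 ≤ 2^23 = 8388608, so n = 23.

23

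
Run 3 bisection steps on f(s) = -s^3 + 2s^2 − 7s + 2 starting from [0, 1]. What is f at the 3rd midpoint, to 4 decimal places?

-0.3965

m = 0.5, f(m) = -1.125 (−); new bracket [0, 0.5]
m = 0.25, f(m) = 0.359375 (+); new bracket [0.25, 0.5]
m = 0.375, f(m) = -0.396484 (−); new bracket [0.25, 0.375]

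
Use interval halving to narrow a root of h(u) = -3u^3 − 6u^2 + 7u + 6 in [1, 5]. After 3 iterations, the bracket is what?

u = 3 gives h = -108, negative; keep [1, 3]
u = 2 gives h = -28, negative; keep [1, 2]
u = 1.5 gives h = -7.125, negative; keep [1, 1.5]

[1, 1.5]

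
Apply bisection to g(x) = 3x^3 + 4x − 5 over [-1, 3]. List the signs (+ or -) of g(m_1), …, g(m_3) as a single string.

m = 1, g(m) = 2 (+); new bracket [-1, 1]
m = 0, g(m) = -5 (−); new bracket [0, 1]
m = 0.5, g(m) = -2.625 (−); new bracket [0.5, 1]

+--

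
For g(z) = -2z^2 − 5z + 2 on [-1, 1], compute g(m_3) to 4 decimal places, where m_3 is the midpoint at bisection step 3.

0.6250

z = 0 gives g = 2, positive; keep [0, 1]
z = 0.5 gives g = -1, negative; keep [0, 0.5]
z = 0.25 gives g = 0.625, positive; keep [0.25, 0.5]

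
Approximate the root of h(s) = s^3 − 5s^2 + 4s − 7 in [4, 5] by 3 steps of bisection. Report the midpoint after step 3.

m = 4.5, h(m) = 0.875 (+); new bracket [4, 4.5]
m = 4.25, h(m) = -3.546875 (−); new bracket [4.25, 4.5]
m = 4.375, h(m) = -1.462891 (−); new bracket [4.375, 4.5]

4.375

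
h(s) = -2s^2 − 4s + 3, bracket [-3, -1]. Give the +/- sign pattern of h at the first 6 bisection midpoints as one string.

++--+-

m = -2, h(m) = 3 (+); new bracket [-3, -2]
m = -2.5, h(m) = 0.5 (+); new bracket [-3, -2.5]
m = -2.75, h(m) = -1.125 (−); new bracket [-2.75, -2.5]
m = -2.625, h(m) = -0.2812 (−); new bracket [-2.625, -2.5]
m = -2.5625, h(m) = 0.1172 (+); new bracket [-2.625, -2.5625]
m = -2.59375, h(m) = -0.0801 (−); new bracket [-2.59375, -2.5625]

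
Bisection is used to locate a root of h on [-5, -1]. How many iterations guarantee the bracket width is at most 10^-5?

19

Width after n steps is 4/2^n. Need 2^n ≥ 4/10^-5 = 400000.
2^18 = 262144 < 400000 ≤ 2^19 = 524288, so n = 19.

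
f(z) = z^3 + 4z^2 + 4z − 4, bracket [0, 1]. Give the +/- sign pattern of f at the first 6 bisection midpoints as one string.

-++--+

z = 0.5 gives f = -0.875, negative; keep [0.5, 1]
z = 0.75 gives f = 1.671875, positive; keep [0.5, 0.75]
z = 0.625 gives f = 0.306641, positive; keep [0.5, 0.625]
z = 0.5625 gives f = -0.3064, negative; keep [0.5625, 0.625]
z = 0.59375 gives f = -0.0055, negative; keep [0.59375, 0.625]
z = 0.609375 gives f = 0.1491, positive; keep [0.59375, 0.609375]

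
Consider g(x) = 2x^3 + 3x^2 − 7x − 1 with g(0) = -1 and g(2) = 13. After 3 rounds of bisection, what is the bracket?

g(1) = -3 < 0, so the root lies in [1, 2]
g(1.5) = 2 > 0, so the root lies in [1, 1.5]
g(1.25) = -1.15625 < 0, so the root lies in [1.25, 1.5]

[1.25, 1.5]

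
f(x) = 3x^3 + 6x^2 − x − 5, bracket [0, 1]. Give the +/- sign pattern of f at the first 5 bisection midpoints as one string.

--+-+

midpoint 0.5: f = -3.625 < 0 → [0.5, 1]
midpoint 0.75: f = -1.109375 < 0 → [0.75, 1]
midpoint 0.875: f = 0.728516 > 0 → [0.75, 0.875]
midpoint 0.8125: f = -0.2424 < 0 → [0.8125, 0.875]
midpoint 0.84375: f = 0.2298 > 0 → [0.8125, 0.84375]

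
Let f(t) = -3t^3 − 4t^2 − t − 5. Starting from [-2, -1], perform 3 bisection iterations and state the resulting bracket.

f(-1.5) = -2.375 < 0, so the root lies in [-2, -1.5]
f(-1.75) = 0.578125 > 0, so the root lies in [-1.75, -1.5]
f(-1.625) = -1.064453 < 0, so the root lies in [-1.75, -1.625]

[-1.75, -1.625]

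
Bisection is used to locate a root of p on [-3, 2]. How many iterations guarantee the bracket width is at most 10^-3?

Width after n steps is 5/2^n. Need 2^n ≥ 5/10^-3 = 5000.
2^12 = 4096 < 5000 ≤ 2^13 = 8192, so n = 13.

13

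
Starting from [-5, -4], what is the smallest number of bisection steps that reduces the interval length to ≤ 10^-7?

24

Width after n steps is 1/2^n. Need 2^n ≥ 1/10^-7 = 10000000.
2^23 = 8388608 < 10000000 ≤ 2^24 = 16777216, so n = 24.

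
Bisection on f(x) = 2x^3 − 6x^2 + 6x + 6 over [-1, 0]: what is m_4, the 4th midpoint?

x = -0.5 gives f = 1.25, positive; keep [-1, -0.5]
x = -0.75 gives f = -2.71875, negative; keep [-0.75, -0.5]
x = -0.625 gives f = -0.582031, negative; keep [-0.625, -0.5]
x = -0.5625 gives f = 0.3706, positive; keep [-0.625, -0.5625]

-0.5625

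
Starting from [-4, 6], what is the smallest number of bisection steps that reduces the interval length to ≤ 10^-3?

14

Width after n steps is 10/2^n. Need 2^n ≥ 10/10^-3 = 10000.
2^13 = 8192 < 10000 ≤ 2^14 = 16384, so n = 14.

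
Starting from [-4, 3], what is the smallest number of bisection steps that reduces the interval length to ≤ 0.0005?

14

Width after n steps is 7/2^n. Need 2^n ≥ 7/0.0005 = 14000.
2^13 = 8192 < 14000 ≤ 2^14 = 16384, so n = 14.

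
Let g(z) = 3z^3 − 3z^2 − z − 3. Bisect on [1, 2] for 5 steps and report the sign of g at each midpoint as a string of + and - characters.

midpoint 1.5: g = -1.125 < 0 → [1.5, 2]
midpoint 1.75: g = 2.140625 > 0 → [1.5, 1.75]
midpoint 1.625: g = 0.326172 > 0 → [1.5, 1.625]
midpoint 1.5625: g = -0.4426 < 0 → [1.5625, 1.625]
midpoint 1.59375: g = -0.0693 < 0 → [1.59375, 1.625]

-++--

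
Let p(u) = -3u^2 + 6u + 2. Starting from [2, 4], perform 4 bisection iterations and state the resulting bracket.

[2.25, 2.375]

m = 3, p(m) = -7 (−); new bracket [2, 3]
m = 2.5, p(m) = -1.75 (−); new bracket [2, 2.5]
m = 2.25, p(m) = 0.3125 (+); new bracket [2.25, 2.5]
m = 2.375, p(m) = -0.6719 (−); new bracket [2.25, 2.375]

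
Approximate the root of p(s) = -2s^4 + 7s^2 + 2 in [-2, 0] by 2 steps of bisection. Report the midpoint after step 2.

s = -1 gives p = 7, positive; keep [-2, -1]
s = -1.5 gives p = 7.625, positive; keep [-2, -1.5]

-1.5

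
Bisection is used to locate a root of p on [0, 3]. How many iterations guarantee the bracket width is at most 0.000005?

Width after n steps is 3/2^n. Need 2^n ≥ 3/0.000005 = 600000.
2^19 = 524288 < 600000 ≤ 2^20 = 1048576, so n = 20.

20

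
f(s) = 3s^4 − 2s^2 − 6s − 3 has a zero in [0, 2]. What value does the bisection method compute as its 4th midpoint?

f(1) = -8 < 0, so the root lies in [1, 2]
f(1.5) = -1.3125 < 0, so the root lies in [1.5, 2]
f(1.75) = 8.511719 > 0, so the root lies in [1.5, 1.75]
f(1.625) = 2.8875 > 0, so the root lies in [1.5, 1.625]

1.625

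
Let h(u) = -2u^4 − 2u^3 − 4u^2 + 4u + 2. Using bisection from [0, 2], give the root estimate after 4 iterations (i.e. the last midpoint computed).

0.875

h(1) = -2 < 0, so the root lies in [0, 1]
h(0.5) = 2.625 > 0, so the root lies in [0.5, 1]
h(0.75) = 1.273438 > 0, so the root lies in [0.75, 1]
h(0.875) = -0.0747 < 0, so the root lies in [0.75, 0.875]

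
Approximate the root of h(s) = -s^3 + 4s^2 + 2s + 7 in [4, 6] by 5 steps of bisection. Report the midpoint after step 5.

m = 5, h(m) = -8 (−); new bracket [4, 5]
m = 4.5, h(m) = 5.875 (+); new bracket [4.5, 5]
m = 4.75, h(m) = -0.421875 (−); new bracket [4.5, 4.75]
m = 4.625, h(m) = 2.8809 (+); new bracket [4.625, 4.75]
m = 4.6875, h(m) = 1.2688 (+); new bracket [4.6875, 4.75]

4.6875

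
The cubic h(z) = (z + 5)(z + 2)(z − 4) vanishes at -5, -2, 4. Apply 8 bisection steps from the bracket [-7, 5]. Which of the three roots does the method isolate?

4

h(-1) = -20 < 0, so the root lies in [-1, 5]
h(2) = -56 < 0, so the root lies in [2, 5]
h(3.5) = -23.375 < 0, so the root lies in [3.5, 5]
h(4.25) = 14.4531 > 0, so the root lies in [3.5, 4.25]
h(3.875) = -6.5176 < 0, so the root lies in [3.875, 4.25]
h(4.0625) = 3.4338 > 0, so the root lies in [3.875, 4.0625]
h(3.96875) = -1.6729 < 0, so the root lies in [3.96875, 4.0625]
h(4.015625) = 0.8474 > 0, so the root lies in [3.96875, 4.015625]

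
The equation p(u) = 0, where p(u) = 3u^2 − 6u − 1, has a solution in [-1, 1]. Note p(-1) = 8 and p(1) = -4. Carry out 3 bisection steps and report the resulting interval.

[-0.25, 0]

m = 0, p(m) = -1 (−); new bracket [-1, 0]
m = -0.5, p(m) = 2.75 (+); new bracket [-0.5, 0]
m = -0.25, p(m) = 0.6875 (+); new bracket [-0.25, 0]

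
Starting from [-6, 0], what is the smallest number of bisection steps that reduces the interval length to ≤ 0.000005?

Width after n steps is 6/2^n. Need 2^n ≥ 6/0.000005 = 1200000.
2^20 = 1048576 < 1200000 ≤ 2^21 = 2097152, so n = 21.

21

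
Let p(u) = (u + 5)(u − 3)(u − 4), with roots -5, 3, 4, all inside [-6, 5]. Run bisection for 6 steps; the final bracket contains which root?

m = -0.5, p(m) = 70.875 (+); new bracket [-6, -0.5]
m = -3.25, p(m) = 79.296875 (+); new bracket [-6, -3.25]
m = -4.625, p(m) = 24.662109 (+); new bracket [-6, -4.625]
m = -5.3125, p(m) = -24.1907 (−); new bracket [-5.3125, -4.625]
m = -4.96875, p(m) = 2.2334 (+); new bracket [-5.3125, -4.96875]
m = -5.140625, p(m) = -10.464 (−); new bracket [-5.140625, -4.96875]

-5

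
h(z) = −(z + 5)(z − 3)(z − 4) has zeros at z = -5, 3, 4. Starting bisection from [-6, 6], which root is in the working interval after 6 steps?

-5

m = 0, h(m) = -60 (−); new bracket [-6, 0]
m = -3, h(m) = -84 (−); new bracket [-6, -3]
m = -4.5, h(m) = -31.875 (−); new bracket [-6, -4.5]
m = -5.25, h(m) = 19.0781 (+); new bracket [-5.25, -4.5]
m = -4.875, h(m) = -8.7363 (−); new bracket [-5.25, -4.875]
m = -5.0625, h(m) = 4.5667 (+); new bracket [-5.0625, -4.875]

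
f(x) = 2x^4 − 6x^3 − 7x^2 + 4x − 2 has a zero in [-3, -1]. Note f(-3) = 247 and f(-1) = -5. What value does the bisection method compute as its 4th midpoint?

-1.375

x = -2 gives f = 42, positive; keep [-2, -1]
x = -1.5 gives f = 6.625, positive; keep [-1.5, -1]
x = -1.25 gives f = -1.335938, negative; keep [-1.5, -1.25]
x = -1.375 gives f = 2.0122, positive; keep [-1.375, -1.25]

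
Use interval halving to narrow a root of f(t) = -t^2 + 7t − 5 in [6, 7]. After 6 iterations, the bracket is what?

f(6.5) = -1.75 < 0, so the root lies in [6, 6.5]
f(6.25) = -0.3125 < 0, so the root lies in [6, 6.25]
f(6.125) = 0.359375 > 0, so the root lies in [6.125, 6.25]
f(6.1875) = 0.0273 > 0, so the root lies in [6.1875, 6.25]
f(6.21875) = -0.1416 < 0, so the root lies in [6.1875, 6.21875]
f(6.203125) = -0.0569 < 0, so the root lies in [6.1875, 6.203125]

[6.1875, 6.203125]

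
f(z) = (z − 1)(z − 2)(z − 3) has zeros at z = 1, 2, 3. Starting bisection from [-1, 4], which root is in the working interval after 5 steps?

1

f(1.5) = 0.375 > 0, so the root lies in [-1, 1.5]
f(0.25) = -3.609375 < 0, so the root lies in [0.25, 1.5]
f(0.875) = -0.298828 < 0, so the root lies in [0.875, 1.5]
f(1.1875) = 0.2761 > 0, so the root lies in [0.875, 1.1875]
f(1.03125) = 0.0596 > 0, so the root lies in [0.875, 1.03125]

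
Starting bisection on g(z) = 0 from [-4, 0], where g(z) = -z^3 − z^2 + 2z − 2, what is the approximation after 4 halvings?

m = -2, g(m) = -2 (−); new bracket [-4, -2]
m = -3, g(m) = 10 (+); new bracket [-3, -2]
m = -2.5, g(m) = 2.375 (+); new bracket [-2.5, -2]
m = -2.25, g(m) = -0.1719 (−); new bracket [-2.5, -2.25]

-2.25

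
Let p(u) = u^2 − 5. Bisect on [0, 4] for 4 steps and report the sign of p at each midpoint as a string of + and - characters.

p(2) = -1 < 0, so the root lies in [2, 4]
p(3) = 4 > 0, so the root lies in [2, 3]
p(2.5) = 1.25 > 0, so the root lies in [2, 2.5]
p(2.25) = 0.0625 > 0, so the root lies in [2, 2.25]

-+++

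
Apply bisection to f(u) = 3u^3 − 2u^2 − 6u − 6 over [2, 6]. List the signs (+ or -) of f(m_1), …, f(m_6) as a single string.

+++++-

midpoint 4: f = 130 > 0 → [2, 4]
midpoint 3: f = 39 > 0 → [2, 3]
midpoint 2.5: f = 13.375 > 0 → [2, 2.5]
midpoint 2.25: f = 4.5469 > 0 → [2, 2.25]
midpoint 2.125: f = 1.0059 > 0 → [2, 2.125]
midpoint 2.0625: f = -0.5618 < 0 → [2.0625, 2.125]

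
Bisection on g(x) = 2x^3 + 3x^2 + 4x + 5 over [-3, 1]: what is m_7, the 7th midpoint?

-1.34375

m = -1, g(m) = 2 (+); new bracket [-3, -1]
m = -2, g(m) = -7 (−); new bracket [-2, -1]
m = -1.5, g(m) = -1 (−); new bracket [-1.5, -1]
m = -1.25, g(m) = 0.7812 (+); new bracket [-1.5, -1.25]
m = -1.375, g(m) = -0.0273 (−); new bracket [-1.375, -1.25]
m = -1.3125, g(m) = 0.396 (+); new bracket [-1.375, -1.3125]
m = -1.34375, g(m) = 0.1893 (+); new bracket [-1.375, -1.34375]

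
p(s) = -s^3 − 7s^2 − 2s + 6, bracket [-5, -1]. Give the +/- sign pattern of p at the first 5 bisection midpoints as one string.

s = -3 gives p = -24, negative; keep [-3, -1]
s = -2 gives p = -10, negative; keep [-2, -1]
s = -1.5 gives p = -3.375, negative; keep [-1.5, -1]
s = -1.25 gives p = -0.4844, negative; keep [-1.25, -1]
s = -1.125 gives p = 0.8145, positive; keep [-1.25, -1.125]

----+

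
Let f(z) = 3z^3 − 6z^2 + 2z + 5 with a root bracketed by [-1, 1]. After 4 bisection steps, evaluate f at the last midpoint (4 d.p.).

0.6738

f(0) = 5 > 0, so the root lies in [-1, 0]
f(-0.5) = 2.125 > 0, so the root lies in [-1, -0.5]
f(-0.75) = -1.140625 < 0, so the root lies in [-0.75, -0.5]
f(-0.625) = 0.6738 > 0, so the root lies in [-0.75, -0.625]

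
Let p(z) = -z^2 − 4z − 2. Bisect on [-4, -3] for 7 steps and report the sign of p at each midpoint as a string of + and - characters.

midpoint -3.5: p = -0.25 < 0 → [-3.5, -3]
midpoint -3.25: p = 0.4375 > 0 → [-3.5, -3.25]
midpoint -3.375: p = 0.109375 > 0 → [-3.5, -3.375]
midpoint -3.4375: p = -0.0664 < 0 → [-3.4375, -3.375]
midpoint -3.40625: p = 0.0225 > 0 → [-3.4375, -3.40625]
midpoint -3.421875: p = -0.0217 < 0 → [-3.421875, -3.40625]
midpoint -3.4140625: p = 0.0004 > 0 → [-3.421875, -3.4140625]

-++-+-+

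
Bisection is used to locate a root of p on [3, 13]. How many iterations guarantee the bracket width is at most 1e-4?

Width after n steps is 10/2^n. Need 2^n ≥ 10/1e-4 = 100000.
2^16 = 65536 < 100000 ≤ 2^17 = 131072, so n = 17.

17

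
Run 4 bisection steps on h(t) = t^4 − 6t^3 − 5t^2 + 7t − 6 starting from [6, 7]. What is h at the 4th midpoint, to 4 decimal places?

h(6.5) = -34.4375 < 0, so the root lies in [6.5, 7]
h(6.75) = 44.097656 > 0, so the root lies in [6.5, 6.75]
h(6.625) = 2.656494 > 0, so the root lies in [6.5, 6.625]
h(6.5625) = -16.4189 < 0, so the root lies in [6.5625, 6.625]

-16.4189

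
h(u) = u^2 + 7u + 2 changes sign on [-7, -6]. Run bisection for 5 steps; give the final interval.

[-6.71875, -6.6875]

u = -6.5 gives h = -1.25, negative; keep [-7, -6.5]
u = -6.75 gives h = 0.3125, positive; keep [-6.75, -6.5]
u = -6.625 gives h = -0.484375, negative; keep [-6.75, -6.625]
u = -6.6875 gives h = -0.0898, negative; keep [-6.75, -6.6875]
u = -6.71875 gives h = 0.1104, positive; keep [-6.71875, -6.6875]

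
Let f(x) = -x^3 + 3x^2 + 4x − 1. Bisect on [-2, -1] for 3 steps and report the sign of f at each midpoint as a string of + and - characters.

++-

m = -1.5, f(m) = 3.125 (+); new bracket [-1.5, -1]
m = -1.25, f(m) = 0.640625 (+); new bracket [-1.25, -1]
m = -1.125, f(m) = -0.279297 (−); new bracket [-1.25, -1.125]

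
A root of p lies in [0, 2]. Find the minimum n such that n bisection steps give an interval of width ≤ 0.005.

Width after n steps is 2/2^n. Need 2^n ≥ 2/0.005 = 400.
2^8 = 256 < 400 ≤ 2^9 = 512, so n = 9.

9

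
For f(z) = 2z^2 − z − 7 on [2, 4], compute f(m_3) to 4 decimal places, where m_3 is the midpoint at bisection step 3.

0.8750

f(3) = 8 > 0, so the root lies in [2, 3]
f(2.5) = 3 > 0, so the root lies in [2, 2.5]
f(2.25) = 0.875 > 0, so the root lies in [2, 2.25]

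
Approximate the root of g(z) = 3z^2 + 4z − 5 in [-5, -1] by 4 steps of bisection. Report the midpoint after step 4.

-2.25

g(-3) = 10 > 0, so the root lies in [-3, -1]
g(-2) = -1 < 0, so the root lies in [-3, -2]
g(-2.5) = 3.75 > 0, so the root lies in [-2.5, -2]
g(-2.25) = 1.1875 > 0, so the root lies in [-2.25, -2]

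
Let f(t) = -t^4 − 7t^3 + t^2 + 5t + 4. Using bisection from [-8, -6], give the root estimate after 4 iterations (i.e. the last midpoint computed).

-7.125

midpoint -7: f = 18 > 0 → [-8, -7]
midpoint -7.5: f = -188.1875 < 0 → [-7.5, -7]
midpoint -7.25: f = -74.957031 < 0 → [-7.25, -7]
midpoint -7.125: f = -26.0725 < 0 → [-7.125, -7]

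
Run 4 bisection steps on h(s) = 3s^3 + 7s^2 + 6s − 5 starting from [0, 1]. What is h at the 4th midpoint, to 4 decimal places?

midpoint 0.5: h = 0.125 > 0 → [0, 0.5]
midpoint 0.25: h = -3.015625 < 0 → [0.25, 0.5]
midpoint 0.375: h = -1.607422 < 0 → [0.375, 0.5]
midpoint 0.4375: h = -0.7839 < 0 → [0.4375, 0.5]

-0.7839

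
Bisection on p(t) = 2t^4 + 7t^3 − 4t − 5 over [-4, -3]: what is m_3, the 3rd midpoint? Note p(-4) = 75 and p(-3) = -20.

p(-3.5) = 9 > 0, so the root lies in [-3.5, -3]
p(-3.25) = -9.164062 < 0, so the root lies in [-3.5, -3.25]
p(-3.375) = -1.11084 < 0, so the root lies in [-3.5, -3.375]

-3.375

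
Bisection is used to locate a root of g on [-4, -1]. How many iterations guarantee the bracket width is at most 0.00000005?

Width after n steps is 3/2^n. Need 2^n ≥ 3/0.00000005 = 60000000.
2^25 = 33554432 < 60000000 ≤ 2^26 = 67108864, so n = 26.

26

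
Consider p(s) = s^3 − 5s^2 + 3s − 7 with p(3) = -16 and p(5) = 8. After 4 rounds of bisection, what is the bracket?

[4.625, 4.75]

s = 4 gives p = -11, negative; keep [4, 5]
s = 4.5 gives p = -3.625, negative; keep [4.5, 5]
s = 4.75 gives p = 1.609375, positive; keep [4.5, 4.75]
s = 4.625 gives p = -1.1465, negative; keep [4.625, 4.75]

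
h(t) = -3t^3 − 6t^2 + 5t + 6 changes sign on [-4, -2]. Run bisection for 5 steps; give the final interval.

h(-3) = 18 > 0, so the root lies in [-3, -2]
h(-2.5) = 2.875 > 0, so the root lies in [-2.5, -2]
h(-2.25) = -1.453125 < 0, so the root lies in [-2.5, -2.25]
h(-2.375) = 0.4707 > 0, so the root lies in [-2.375, -2.25]
h(-2.3125) = -0.5491 < 0, so the root lies in [-2.375, -2.3125]

[-2.375, -2.3125]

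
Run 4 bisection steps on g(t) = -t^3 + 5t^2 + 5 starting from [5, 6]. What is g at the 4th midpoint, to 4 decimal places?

midpoint 5.5: g = -10.125 < 0 → [5, 5.5]
midpoint 5.25: g = -1.890625 < 0 → [5, 5.25]
midpoint 5.125: g = 1.716797 > 0 → [5.125, 5.25]
midpoint 5.1875: g = -0.0457 < 0 → [5.125, 5.1875]

-0.0457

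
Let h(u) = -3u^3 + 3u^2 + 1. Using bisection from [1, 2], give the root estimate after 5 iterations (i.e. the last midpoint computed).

1.21875

u = 1.5 gives h = -2.375, negative; keep [1, 1.5]
u = 1.25 gives h = -0.171875, negative; keep [1, 1.25]
u = 1.125 gives h = 0.525391, positive; keep [1.125, 1.25]
u = 1.1875 gives h = 0.2068, positive; keep [1.1875, 1.25]
u = 1.21875 gives h = 0.0252, positive; keep [1.21875, 1.25]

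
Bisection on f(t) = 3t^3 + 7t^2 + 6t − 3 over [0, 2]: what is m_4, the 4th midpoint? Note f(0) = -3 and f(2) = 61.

0.375

midpoint 1: f = 13 > 0 → [0, 1]
midpoint 0.5: f = 2.125 > 0 → [0, 0.5]
midpoint 0.25: f = -1.015625 < 0 → [0.25, 0.5]
midpoint 0.375: f = 0.3926 > 0 → [0.25, 0.375]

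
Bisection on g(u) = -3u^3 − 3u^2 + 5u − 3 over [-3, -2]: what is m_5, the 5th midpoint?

midpoint -2.5: g = 12.625 > 0 → [-2.5, -2]
midpoint -2.25: g = 4.734375 > 0 → [-2.25, -2]
midpoint -2.125: g = 1.615234 > 0 → [-2.125, -2]
midpoint -2.0625: g = 0.2468 > 0 → [-2.0625, -2]
midpoint -2.03125: g = -0.3915 < 0 → [-2.0625, -2.03125]

-2.03125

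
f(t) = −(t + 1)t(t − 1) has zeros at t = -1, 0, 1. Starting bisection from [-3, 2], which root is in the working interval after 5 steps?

-1

m = -0.5, f(m) = -0.375 (−); new bracket [-3, -0.5]
m = -1.75, f(m) = 3.609375 (+); new bracket [-1.75, -0.5]
m = -1.125, f(m) = 0.298828 (+); new bracket [-1.125, -0.5]
m = -0.8125, f(m) = -0.2761 (−); new bracket [-1.125, -0.8125]
m = -0.96875, f(m) = -0.0596 (−); new bracket [-1.125, -0.96875]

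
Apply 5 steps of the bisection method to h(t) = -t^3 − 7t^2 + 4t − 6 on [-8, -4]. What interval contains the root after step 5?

[-7.75, -7.625]

h(-6) = -66 < 0, so the root lies in [-8, -6]
h(-7) = -34 < 0, so the root lies in [-8, -7]
h(-7.5) = -7.875 < 0, so the root lies in [-8, -7.5]
h(-7.75) = 8.0469 > 0, so the root lies in [-7.75, -7.5]
h(-7.625) = -0.1621 < 0, so the root lies in [-7.75, -7.625]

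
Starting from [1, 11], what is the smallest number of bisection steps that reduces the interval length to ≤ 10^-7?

Width after n steps is 10/2^n. Need 2^n ≥ 10/10^-7 = 100000000.
2^26 = 67108864 < 100000000 ≤ 2^27 = 134217728, so n = 27.

27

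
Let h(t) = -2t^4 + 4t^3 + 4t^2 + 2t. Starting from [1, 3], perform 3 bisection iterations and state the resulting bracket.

t = 2 gives h = 20, positive; keep [2, 3]
t = 2.5 gives h = 14.375, positive; keep [2.5, 3]
t = 2.75 gives h = 4.554688, positive; keep [2.75, 3]

[2.75, 3]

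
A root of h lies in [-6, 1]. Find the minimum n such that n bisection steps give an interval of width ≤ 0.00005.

Width after n steps is 7/2^n. Need 2^n ≥ 7/0.00005 = 140000.
2^17 = 131072 < 140000 ≤ 2^18 = 262144, so n = 18.

18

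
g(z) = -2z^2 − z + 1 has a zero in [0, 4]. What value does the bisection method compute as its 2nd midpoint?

1

midpoint 2: g = -9 < 0 → [0, 2]
midpoint 1: g = -2 < 0 → [0, 1]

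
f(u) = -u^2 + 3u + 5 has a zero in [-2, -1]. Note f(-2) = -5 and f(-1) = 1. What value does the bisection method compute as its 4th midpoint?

midpoint -1.5: f = -1.75 < 0 → [-1.5, -1]
midpoint -1.25: f = -0.3125 < 0 → [-1.25, -1]
midpoint -1.125: f = 0.359375 > 0 → [-1.25, -1.125]
midpoint -1.1875: f = 0.0273 > 0 → [-1.25, -1.1875]

-1.1875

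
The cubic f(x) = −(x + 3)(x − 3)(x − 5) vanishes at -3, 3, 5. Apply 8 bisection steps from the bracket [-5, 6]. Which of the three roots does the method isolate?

f(0.5) = -39.375 < 0, so the root lies in [-5, 0.5]
f(-2.25) = -28.546875 < 0, so the root lies in [-5, -2.25]
f(-3.625) = 35.712891 > 0, so the root lies in [-3.625, -2.25]
f(-2.9375) = -2.9456 < 0, so the root lies in [-3.625, -2.9375]
f(-3.28125) = 14.6297 > 0, so the root lies in [-3.28125, -2.9375]
f(-3.109375) = 5.4188 > 0, so the root lies in [-3.109375, -2.9375]
f(-3.0234375) = 1.1327 > 0, so the root lies in [-3.0234375, -2.9375]
f(-2.98046875) = -0.9322 < 0, so the root lies in [-3.0234375, -2.98046875]

-3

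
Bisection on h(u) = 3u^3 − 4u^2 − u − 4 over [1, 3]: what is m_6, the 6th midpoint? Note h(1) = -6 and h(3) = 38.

1.90625

h(2) = 2 > 0, so the root lies in [1, 2]
h(1.5) = -4.375 < 0, so the root lies in [1.5, 2]
h(1.75) = -1.921875 < 0, so the root lies in [1.75, 2]
h(1.875) = -0.1621 < 0, so the root lies in [1.875, 2]
h(1.9375) = 0.8665 > 0, so the root lies in [1.875, 1.9375]
h(1.90625) = 0.3393 > 0, so the root lies in [1.875, 1.90625]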